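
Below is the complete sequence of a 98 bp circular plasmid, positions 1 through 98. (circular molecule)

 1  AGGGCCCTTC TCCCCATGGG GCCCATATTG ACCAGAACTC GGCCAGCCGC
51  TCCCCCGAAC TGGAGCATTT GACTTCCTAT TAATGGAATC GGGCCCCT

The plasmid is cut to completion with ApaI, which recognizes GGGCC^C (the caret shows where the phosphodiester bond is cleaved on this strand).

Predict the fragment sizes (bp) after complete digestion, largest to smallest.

ApaI sites (GGGCCC) start at positions 2, 19, 91.
ApaI cuts after base 5 of each site (before the last base), so after positions 6, 23, 95.
Circular molecule, 3 cuts → 3 fragments:
  7–23 → 17 bp
  24–95 → 72 bp
  96–98 then 1–6 → 3 + 6 = 9 bp
Sorted largest to smallest: 72, 17, 9 bp.

72, 17, 9 bp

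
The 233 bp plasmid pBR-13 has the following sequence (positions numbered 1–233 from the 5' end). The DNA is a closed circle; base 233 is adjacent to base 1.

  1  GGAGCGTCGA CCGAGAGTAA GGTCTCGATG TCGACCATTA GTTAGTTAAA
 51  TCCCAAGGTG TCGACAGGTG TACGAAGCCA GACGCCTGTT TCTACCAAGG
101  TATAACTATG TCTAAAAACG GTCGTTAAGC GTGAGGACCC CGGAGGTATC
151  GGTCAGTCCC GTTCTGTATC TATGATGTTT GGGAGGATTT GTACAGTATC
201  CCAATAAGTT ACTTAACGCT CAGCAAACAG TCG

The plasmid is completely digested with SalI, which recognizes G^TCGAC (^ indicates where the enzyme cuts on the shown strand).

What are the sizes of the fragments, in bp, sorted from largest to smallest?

179, 30, 24 bp

SalI sites (GTCGAC) start at positions 6, 30, 60.
SalI cuts after the first base of each site, so after positions 6, 30, 60.
Circular molecule, 3 cuts → 3 fragments:
  7–30 → 24 bp
  31–60 → 30 bp
  61–233 then 1–6 → 173 + 6 = 179 bp
Sorted largest to smallest: 179, 30, 24 bp.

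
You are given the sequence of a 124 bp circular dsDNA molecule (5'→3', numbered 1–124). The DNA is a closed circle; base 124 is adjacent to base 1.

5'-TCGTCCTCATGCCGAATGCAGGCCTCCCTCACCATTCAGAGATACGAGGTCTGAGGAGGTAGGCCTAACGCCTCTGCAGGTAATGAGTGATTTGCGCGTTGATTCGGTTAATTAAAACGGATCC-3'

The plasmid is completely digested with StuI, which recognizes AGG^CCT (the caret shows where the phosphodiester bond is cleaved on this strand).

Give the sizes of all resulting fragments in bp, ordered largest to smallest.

StuI sites (AGGCCT) start at positions 20, 61.
StuI cuts after base 3 of each site, so after positions 22, 63.
Circular molecule, 2 cuts → 2 fragments:
  23–63 → 41 bp
  64–124 then 1–22 → 61 + 22 = 83 bp
Sorted largest to smallest: 83, 41 bp.

83, 41 bp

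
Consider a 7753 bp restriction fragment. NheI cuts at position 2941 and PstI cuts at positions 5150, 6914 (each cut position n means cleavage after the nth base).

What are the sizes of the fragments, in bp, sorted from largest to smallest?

Combined cut positions (sorted): 2941, 5150, 6914.
Linear molecule, 3 cuts → 4 fragments:
  2941 − 0 = 2941 bp
  5150 − 2941 = 2209 bp
  6914 − 5150 = 1764 bp
  7753 − 6914 = 839 bp
Sorted largest to smallest: 2941, 2209, 1764, 839 bp.

2941, 2209, 1764, 839 bp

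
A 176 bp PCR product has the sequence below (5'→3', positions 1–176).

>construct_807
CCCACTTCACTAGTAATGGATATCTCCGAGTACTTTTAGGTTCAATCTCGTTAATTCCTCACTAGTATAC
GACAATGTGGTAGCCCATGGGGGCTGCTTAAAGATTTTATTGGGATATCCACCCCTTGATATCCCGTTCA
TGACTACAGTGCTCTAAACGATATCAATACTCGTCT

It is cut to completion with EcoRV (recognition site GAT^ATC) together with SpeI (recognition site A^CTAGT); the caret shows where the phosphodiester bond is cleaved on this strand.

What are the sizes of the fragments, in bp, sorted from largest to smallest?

EcoRV sites (GATATC) start at positions 19, 114, 128, 160.
EcoRV cuts after base 3 of each site, so after positions 21, 116, 130, 162.
SpeI sites (ACTAGT) start at positions 9, 61.
SpeI cuts after the first base of each site, so after positions 9, 61.
Combined cut positions: 9, 21, 61, 116, 130, 162.
Linear molecule, 6 cuts → 7 fragments:
  1–9 → 9 bp
  10–21 → 12 bp
  22–61 → 40 bp
  62–116 → 55 bp
  117–130 → 14 bp
  131–162 → 32 bp
  163–176 → 14 bp
Sorted largest to smallest: 55, 40, 32, 14, 14, 12, 9 bp.

55, 40, 32, 14, 14, 12, 9 bp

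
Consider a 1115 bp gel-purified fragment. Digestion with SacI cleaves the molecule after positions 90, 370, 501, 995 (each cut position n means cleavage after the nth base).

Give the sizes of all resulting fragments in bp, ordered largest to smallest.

Linear molecule, 4 cuts → 5 fragments:
  90 − 0 = 90 bp
  370 − 90 = 280 bp
  501 − 370 = 131 bp
  995 − 501 = 494 bp
  1115 − 995 = 120 bp
Sorted largest to smallest: 494, 280, 131, 120, 90 bp.

494, 280, 131, 120, 90 bp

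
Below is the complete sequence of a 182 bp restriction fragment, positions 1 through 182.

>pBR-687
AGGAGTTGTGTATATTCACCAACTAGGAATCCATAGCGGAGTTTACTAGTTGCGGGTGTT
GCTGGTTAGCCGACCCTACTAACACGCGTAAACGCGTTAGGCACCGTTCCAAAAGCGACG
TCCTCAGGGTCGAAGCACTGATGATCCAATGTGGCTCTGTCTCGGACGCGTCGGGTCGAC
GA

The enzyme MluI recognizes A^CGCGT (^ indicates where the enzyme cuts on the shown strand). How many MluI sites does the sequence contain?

3

ACGCGT occurs starting at positions 84, 92, 166.
MluI cuts at 3 sites.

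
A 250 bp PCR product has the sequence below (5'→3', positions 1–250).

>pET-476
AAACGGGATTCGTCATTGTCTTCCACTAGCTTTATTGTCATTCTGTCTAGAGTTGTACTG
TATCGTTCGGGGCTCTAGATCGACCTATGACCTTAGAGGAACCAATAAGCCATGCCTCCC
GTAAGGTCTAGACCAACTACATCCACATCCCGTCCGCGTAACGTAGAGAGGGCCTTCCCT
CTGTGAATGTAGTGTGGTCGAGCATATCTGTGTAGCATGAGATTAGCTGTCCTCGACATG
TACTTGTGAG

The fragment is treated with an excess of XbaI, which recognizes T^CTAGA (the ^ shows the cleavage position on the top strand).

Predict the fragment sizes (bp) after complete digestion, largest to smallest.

123, 53, 46, 28 bp

XbaI sites (TCTAGA) start at positions 46, 74, 127.
XbaI cuts after the first base of each site, so after positions 46, 74, 127.
Linear molecule, 3 cuts → 4 fragments:
  1–46 → 46 bp
  47–74 → 28 bp
  75–127 → 53 bp
  128–250 → 123 bp
Sorted largest to smallest: 123, 53, 46, 28 bp.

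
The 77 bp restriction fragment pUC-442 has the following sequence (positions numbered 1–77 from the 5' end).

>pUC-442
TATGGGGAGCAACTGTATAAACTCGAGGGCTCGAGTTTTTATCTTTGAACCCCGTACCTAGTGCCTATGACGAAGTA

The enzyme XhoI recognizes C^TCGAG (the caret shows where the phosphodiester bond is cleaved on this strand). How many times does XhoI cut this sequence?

2

CTCGAG occurs starting at positions 22, 30.
XhoI cuts at 2 sites.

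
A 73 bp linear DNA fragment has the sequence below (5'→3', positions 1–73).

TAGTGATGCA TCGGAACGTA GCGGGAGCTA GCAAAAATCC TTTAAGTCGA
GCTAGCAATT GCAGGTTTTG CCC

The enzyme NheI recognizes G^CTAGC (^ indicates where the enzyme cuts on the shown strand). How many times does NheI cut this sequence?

GCTAGC occurs starting at positions 27, 51.
NheI cuts at 2 sites.

2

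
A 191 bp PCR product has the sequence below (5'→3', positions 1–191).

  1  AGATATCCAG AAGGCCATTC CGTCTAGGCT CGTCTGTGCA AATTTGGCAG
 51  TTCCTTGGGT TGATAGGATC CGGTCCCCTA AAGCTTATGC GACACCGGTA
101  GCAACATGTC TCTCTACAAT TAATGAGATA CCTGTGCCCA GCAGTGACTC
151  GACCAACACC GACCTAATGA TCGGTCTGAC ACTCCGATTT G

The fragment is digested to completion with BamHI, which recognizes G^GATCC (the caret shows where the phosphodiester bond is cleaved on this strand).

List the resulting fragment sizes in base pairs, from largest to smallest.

The BamHI site (GGATCC) starts at position 66.
BamHI cuts after the first base of each site, so after position 66.
Linear molecule, 1 cut → 2 fragments:
  1–66 → 66 bp
  67–191 → 125 bp
Sorted largest to smallest: 125, 66 bp.

125, 66 bp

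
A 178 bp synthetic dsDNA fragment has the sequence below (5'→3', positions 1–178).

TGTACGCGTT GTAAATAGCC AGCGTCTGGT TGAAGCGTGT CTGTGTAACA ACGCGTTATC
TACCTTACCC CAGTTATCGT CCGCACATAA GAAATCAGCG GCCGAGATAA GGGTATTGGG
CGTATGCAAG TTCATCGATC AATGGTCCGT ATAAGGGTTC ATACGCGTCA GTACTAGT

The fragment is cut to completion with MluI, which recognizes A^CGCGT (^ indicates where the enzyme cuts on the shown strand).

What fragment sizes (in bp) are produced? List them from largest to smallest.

MluI sites (ACGCGT) start at positions 4, 51, 163.
MluI cuts after the first base of each site, so after positions 4, 51, 163.
Linear molecule, 3 cuts → 4 fragments:
  1–4 → 4 bp
  5–51 → 47 bp
  52–163 → 112 bp
  164–178 → 15 bp
Sorted largest to smallest: 112, 47, 15, 4 bp.

112, 47, 15, 4 bp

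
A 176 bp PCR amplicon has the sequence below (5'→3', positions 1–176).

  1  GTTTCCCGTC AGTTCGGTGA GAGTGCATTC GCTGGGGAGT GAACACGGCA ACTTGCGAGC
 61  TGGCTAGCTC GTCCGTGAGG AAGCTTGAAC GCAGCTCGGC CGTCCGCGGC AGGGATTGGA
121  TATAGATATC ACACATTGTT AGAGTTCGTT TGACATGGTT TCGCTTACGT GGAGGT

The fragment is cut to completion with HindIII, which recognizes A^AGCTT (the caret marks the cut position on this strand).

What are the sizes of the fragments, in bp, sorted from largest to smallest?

The HindIII site (AAGCTT) starts at position 81.
HindIII cuts after the first base of each site, so after position 81.
Linear molecule, 1 cut → 2 fragments:
  1–81 → 81 bp
  82–176 → 95 bp
Sorted largest to smallest: 95, 81 bp.

95, 81 bp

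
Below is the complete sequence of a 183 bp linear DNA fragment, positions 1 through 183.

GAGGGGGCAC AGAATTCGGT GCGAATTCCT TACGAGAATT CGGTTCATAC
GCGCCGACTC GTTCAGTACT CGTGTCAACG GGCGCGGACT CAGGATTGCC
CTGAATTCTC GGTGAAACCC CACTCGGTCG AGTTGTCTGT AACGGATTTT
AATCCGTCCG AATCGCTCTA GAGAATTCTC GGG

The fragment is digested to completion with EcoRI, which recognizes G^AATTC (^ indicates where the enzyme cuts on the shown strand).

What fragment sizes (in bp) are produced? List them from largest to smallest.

EcoRI sites (GAATTC) start at positions 12, 23, 36, 103, 173.
EcoRI cuts after the first base of each site, so after positions 12, 23, 36, 103, 173.
Linear molecule, 5 cuts → 6 fragments:
  1–12 → 12 bp
  13–23 → 11 bp
  24–36 → 13 bp
  37–103 → 67 bp
  104–173 → 70 bp
  174–183 → 10 bp
Sorted largest to smallest: 70, 67, 13, 12, 11, 10 bp.

70, 67, 13, 12, 11, 10 bp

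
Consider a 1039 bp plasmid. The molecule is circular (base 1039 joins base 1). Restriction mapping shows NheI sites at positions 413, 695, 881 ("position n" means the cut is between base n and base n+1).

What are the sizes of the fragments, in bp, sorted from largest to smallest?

Circular molecule, 3 cuts → 3 fragments:
  695 − 413 = 282 bp
  881 − 695 = 186 bp
  wrap: 1039 − 881 + 413 = 571 bp
Sorted largest to smallest: 571, 282, 186 bp.

571, 282, 186 bp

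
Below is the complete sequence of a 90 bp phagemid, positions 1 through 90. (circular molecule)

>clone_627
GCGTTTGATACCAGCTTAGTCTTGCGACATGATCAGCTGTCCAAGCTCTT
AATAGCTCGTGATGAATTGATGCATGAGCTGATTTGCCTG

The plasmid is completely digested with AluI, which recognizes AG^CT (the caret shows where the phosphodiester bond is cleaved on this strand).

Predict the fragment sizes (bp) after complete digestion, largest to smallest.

26, 23, 22, 10, 9 bp

AluI sites (AGCT) start at positions 13, 35, 44, 54, 77.
AluI cuts after base 2 of each site, so after positions 14, 36, 45, 55, 78.
Circular molecule, 5 cuts → 5 fragments:
  15–36 → 22 bp
  37–45 → 9 bp
  46–55 → 10 bp
  56–78 → 23 bp
  79–90 then 1–14 → 12 + 14 = 26 bp
Sorted largest to smallest: 26, 23, 22, 10, 9 bp.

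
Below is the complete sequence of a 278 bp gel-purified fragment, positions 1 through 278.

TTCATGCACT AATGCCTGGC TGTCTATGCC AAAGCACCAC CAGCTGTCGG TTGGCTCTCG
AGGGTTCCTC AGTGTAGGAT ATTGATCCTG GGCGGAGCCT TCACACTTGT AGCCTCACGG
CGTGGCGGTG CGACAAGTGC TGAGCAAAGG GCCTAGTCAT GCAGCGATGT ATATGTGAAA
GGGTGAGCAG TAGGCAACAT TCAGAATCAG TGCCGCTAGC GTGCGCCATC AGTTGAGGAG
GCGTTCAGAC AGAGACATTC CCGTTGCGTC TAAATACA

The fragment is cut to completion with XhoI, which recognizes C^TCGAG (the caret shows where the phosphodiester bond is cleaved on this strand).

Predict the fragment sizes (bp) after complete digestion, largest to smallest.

The XhoI site (CTCGAG) starts at position 57.
XhoI cuts after the first base of each site, so after position 57.
Linear molecule, 1 cut → 2 fragments:
  1–57 → 57 bp
  58–278 → 221 bp
Sorted largest to smallest: 221, 57 bp.

221, 57 bp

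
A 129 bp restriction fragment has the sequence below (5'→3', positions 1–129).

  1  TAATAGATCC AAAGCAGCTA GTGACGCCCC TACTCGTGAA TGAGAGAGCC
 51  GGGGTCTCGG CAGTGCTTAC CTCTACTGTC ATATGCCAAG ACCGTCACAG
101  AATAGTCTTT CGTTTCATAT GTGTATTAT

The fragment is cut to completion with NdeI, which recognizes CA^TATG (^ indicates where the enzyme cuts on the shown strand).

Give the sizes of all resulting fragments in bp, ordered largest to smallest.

NdeI sites (CATATG) start at positions 80, 116.
NdeI cuts after base 2 of each site, so after positions 81, 117.
Linear molecule, 2 cuts → 3 fragments:
  1–81 → 81 bp
  82–117 → 36 bp
  118–129 → 12 bp
Sorted largest to smallest: 81, 36, 12 bp.

81, 36, 12 bp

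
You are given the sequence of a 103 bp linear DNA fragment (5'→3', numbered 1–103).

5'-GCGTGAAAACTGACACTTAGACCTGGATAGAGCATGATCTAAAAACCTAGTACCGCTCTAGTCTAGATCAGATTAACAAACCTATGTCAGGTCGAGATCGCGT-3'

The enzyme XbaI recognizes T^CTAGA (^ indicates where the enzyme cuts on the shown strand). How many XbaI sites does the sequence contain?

1

TCTAGA occurs starting at position 62.
XbaI cuts at 1 site.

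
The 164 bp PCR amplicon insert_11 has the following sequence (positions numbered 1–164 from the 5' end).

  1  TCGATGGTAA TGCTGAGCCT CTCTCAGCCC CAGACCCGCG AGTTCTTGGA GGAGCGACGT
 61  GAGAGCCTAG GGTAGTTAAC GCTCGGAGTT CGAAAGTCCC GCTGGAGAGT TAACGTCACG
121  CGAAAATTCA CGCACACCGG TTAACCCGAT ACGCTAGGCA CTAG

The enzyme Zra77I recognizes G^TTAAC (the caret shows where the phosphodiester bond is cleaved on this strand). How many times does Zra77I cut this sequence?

3

GTTAAC occurs starting at positions 75, 109, 140.
Zra77I cuts at 3 sites.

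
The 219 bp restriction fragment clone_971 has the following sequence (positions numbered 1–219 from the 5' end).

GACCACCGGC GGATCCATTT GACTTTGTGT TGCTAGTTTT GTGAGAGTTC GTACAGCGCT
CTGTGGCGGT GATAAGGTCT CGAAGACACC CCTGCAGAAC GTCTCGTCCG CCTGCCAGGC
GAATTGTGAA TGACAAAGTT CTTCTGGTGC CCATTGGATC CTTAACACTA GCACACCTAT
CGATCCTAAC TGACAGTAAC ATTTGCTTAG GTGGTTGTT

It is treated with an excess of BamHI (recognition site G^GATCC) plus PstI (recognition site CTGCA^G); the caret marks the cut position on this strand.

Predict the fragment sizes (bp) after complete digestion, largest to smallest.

BamHI sites (GGATCC) start at positions 11, 156.
BamHI cuts after the first base of each site, so after positions 11, 156.
The PstI site (CTGCAG) starts at position 92.
PstI cuts after base 5 of each site (before the last base), so after position 96.
Combined cut positions: 11, 96, 156.
Linear molecule, 3 cuts → 4 fragments:
  1–11 → 11 bp
  12–96 → 85 bp
  97–156 → 60 bp
  157–219 → 63 bp
Sorted largest to smallest: 85, 63, 60, 11 bp.

85, 63, 60, 11 bp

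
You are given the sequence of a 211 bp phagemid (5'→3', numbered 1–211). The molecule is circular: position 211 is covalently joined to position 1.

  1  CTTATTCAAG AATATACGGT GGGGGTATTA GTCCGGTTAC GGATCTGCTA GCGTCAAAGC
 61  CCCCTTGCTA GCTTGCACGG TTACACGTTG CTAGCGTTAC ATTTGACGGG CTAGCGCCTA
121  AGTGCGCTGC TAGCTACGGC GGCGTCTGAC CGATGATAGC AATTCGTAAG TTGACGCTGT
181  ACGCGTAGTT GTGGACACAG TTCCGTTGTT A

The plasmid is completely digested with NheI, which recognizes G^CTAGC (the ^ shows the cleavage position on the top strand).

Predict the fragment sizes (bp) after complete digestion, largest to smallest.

129, 23, 20, 20, 19 bp

NheI sites (GCTAGC) start at positions 47, 67, 90, 110, 129.
NheI cuts after the first base of each site, so after positions 47, 67, 90, 110, 129.
Circular molecule, 5 cuts → 5 fragments:
  48–67 → 20 bp
  68–90 → 23 bp
  91–110 → 20 bp
  111–129 → 19 bp
  130–211 then 1–47 → 82 + 47 = 129 bp
Sorted largest to smallest: 129, 23, 20, 20, 19 bp.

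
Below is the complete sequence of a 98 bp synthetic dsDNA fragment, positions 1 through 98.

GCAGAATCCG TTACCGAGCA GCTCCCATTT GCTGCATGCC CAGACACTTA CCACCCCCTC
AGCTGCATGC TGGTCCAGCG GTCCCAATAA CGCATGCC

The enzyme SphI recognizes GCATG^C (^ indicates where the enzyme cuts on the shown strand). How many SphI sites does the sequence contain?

GCATGC occurs starting at positions 34, 65, 92.
SphI cuts at 3 sites.

3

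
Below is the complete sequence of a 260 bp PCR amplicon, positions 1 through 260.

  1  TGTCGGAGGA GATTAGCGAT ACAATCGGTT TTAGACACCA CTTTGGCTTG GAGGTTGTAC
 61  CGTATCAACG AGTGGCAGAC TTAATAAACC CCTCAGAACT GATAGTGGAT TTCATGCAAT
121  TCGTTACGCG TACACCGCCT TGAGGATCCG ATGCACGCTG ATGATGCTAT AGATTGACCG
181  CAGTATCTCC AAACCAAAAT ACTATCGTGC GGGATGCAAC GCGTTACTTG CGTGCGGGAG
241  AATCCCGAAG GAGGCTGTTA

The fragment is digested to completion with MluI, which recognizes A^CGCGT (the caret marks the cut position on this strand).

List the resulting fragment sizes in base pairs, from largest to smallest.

126, 93, 41 bp

MluI sites (ACGCGT) start at positions 126, 219.
MluI cuts after the first base of each site, so after positions 126, 219.
Linear molecule, 2 cuts → 3 fragments:
  1–126 → 126 bp
  127–219 → 93 bp
  220–260 → 41 bp
Sorted largest to smallest: 126, 93, 41 bp.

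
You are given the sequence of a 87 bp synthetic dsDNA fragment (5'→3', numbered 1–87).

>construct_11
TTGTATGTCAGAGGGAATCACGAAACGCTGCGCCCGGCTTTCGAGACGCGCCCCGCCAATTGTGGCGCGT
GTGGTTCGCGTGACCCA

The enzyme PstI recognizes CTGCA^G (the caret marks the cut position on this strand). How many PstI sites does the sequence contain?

0

No occurrence of CTGCAG is present in the sequence.
PstI does not cut: 0 sites.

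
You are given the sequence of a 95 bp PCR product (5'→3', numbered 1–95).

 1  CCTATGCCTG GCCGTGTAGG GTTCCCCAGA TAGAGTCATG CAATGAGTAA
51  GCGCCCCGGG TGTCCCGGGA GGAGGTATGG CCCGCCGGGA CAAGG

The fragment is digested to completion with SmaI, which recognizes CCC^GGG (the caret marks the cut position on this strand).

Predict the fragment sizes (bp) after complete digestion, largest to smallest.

SmaI sites (CCCGGG) start at positions 55, 64.
SmaI cuts after base 3 of each site, so after positions 57, 66.
Linear molecule, 2 cuts → 3 fragments:
  1–57 → 57 bp
  58–66 → 9 bp
  67–95 → 29 bp
Sorted largest to smallest: 57, 29, 9 bp.

57, 29, 9 bp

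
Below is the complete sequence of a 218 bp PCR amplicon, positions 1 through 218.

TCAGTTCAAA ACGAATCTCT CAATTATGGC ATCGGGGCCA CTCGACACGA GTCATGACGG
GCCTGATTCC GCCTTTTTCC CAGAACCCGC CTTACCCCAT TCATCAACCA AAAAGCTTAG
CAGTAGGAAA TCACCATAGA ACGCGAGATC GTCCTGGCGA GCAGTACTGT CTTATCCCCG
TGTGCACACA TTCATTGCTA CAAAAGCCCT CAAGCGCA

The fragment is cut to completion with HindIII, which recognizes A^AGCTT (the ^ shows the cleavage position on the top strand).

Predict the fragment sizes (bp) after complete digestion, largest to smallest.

113, 105 bp

The HindIII site (AAGCTT) starts at position 113.
HindIII cuts after the first base of each site, so after position 113.
Linear molecule, 1 cut → 2 fragments:
  1–113 → 113 bp
  114–218 → 105 bp
Sorted largest to smallest: 113, 105 bp.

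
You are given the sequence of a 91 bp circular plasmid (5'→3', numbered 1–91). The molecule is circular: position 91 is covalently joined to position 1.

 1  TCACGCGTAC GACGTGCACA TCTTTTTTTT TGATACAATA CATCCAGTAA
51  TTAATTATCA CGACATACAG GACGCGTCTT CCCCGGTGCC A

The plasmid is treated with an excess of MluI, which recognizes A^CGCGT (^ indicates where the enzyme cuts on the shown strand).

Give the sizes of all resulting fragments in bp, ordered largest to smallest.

69, 22 bp

MluI sites (ACGCGT) start at positions 3, 72.
MluI cuts after the first base of each site, so after positions 3, 72.
Circular molecule, 2 cuts → 2 fragments:
  4–72 → 69 bp
  73–91 then 1–3 → 19 + 3 = 22 bp
Sorted largest to smallest: 69, 22 bp.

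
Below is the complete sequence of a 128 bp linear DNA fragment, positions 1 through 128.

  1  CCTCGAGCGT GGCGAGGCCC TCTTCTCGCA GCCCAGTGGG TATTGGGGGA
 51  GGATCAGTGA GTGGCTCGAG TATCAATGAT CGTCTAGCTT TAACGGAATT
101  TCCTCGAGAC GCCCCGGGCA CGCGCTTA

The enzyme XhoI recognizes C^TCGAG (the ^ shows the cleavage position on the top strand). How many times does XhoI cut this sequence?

CTCGAG occurs starting at positions 2, 65, 103.
XhoI cuts at 3 sites.

3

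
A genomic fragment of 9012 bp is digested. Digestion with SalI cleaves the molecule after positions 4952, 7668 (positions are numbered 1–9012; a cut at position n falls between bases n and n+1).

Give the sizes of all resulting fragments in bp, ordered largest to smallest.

4952, 2716, 1344 bp

Linear molecule, 2 cuts → 3 fragments:
  4952 − 0 = 4952 bp
  7668 − 4952 = 2716 bp
  9012 − 7668 = 1344 bp
Sorted largest to smallest: 4952, 2716, 1344 bp.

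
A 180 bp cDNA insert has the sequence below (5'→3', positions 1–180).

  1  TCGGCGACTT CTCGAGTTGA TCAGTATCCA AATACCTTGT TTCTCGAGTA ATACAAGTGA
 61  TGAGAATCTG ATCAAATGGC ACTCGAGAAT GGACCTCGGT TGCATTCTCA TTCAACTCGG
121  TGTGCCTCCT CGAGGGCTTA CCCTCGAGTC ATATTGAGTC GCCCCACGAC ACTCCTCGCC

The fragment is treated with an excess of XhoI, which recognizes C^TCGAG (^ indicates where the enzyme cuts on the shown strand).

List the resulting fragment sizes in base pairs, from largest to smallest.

47, 39, 37, 32, 14, 11 bp

XhoI sites (CTCGAG) start at positions 11, 43, 82, 129, 143.
XhoI cuts after the first base of each site, so after positions 11, 43, 82, 129, 143.
Linear molecule, 5 cuts → 6 fragments:
  1–11 → 11 bp
  12–43 → 32 bp
  44–82 → 39 bp
  83–129 → 47 bp
  130–143 → 14 bp
  144–180 → 37 bp
Sorted largest to smallest: 47, 39, 37, 32, 14, 11 bp.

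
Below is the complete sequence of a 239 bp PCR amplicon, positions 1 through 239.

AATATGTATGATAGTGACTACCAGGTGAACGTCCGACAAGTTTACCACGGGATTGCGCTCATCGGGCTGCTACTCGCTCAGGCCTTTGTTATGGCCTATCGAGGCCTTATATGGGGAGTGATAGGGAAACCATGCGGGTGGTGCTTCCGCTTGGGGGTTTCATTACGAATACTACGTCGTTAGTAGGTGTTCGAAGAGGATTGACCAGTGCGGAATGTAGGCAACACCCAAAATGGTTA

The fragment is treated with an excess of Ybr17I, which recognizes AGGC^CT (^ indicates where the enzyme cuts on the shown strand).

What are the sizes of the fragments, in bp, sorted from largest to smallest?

Ybr17I sites (AGGCCT) start at positions 80, 102.
Ybr17I cuts after base 4 of each site, so after positions 83, 105.
Linear molecule, 2 cuts → 3 fragments:
  1–83 → 83 bp
  84–105 → 22 bp
  106–239 → 134 bp
Sorted largest to smallest: 134, 83, 22 bp.

134, 83, 22 bp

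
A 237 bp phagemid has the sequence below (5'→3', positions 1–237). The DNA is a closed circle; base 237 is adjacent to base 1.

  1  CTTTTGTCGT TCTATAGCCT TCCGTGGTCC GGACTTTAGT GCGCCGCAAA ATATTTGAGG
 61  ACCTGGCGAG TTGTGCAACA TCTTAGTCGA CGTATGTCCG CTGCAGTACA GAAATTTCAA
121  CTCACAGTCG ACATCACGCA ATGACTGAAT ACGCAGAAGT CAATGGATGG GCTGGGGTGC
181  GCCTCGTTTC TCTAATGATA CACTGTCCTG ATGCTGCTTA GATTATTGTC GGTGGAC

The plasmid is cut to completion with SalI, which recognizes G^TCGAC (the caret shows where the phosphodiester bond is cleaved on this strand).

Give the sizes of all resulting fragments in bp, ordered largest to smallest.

SalI sites (GTCGAC) start at positions 86, 127.
SalI cuts after the first base of each site, so after positions 86, 127.
Circular molecule, 2 cuts → 2 fragments:
  87–127 → 41 bp
  128–237 then 1–86 → 110 + 86 = 196 bp
Sorted largest to smallest: 196, 41 bp.

196, 41 bp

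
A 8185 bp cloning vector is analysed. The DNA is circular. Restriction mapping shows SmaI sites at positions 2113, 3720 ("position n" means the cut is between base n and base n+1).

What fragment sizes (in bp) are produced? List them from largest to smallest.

6578, 1607 bp

Circular molecule, 2 cuts → 2 fragments:
  3720 − 2113 = 1607 bp
  wrap: 8185 − 3720 + 2113 = 6578 bp
Sorted largest to smallest: 6578, 1607 bp.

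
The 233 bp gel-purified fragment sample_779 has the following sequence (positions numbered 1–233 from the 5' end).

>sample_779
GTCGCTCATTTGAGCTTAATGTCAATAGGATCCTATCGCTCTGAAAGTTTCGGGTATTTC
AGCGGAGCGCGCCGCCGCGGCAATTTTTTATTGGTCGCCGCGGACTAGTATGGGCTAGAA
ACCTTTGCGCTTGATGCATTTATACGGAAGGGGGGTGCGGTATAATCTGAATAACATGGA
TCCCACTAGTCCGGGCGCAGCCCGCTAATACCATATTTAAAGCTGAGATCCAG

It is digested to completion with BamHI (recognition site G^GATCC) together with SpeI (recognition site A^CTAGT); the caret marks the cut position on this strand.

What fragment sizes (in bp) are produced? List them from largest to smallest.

BamHI sites (GGATCC) start at positions 28, 178.
BamHI cuts after the first base of each site, so after positions 28, 178.
SpeI sites (ACTAGT) start at positions 104, 185.
SpeI cuts after the first base of each site, so after positions 104, 185.
Combined cut positions: 28, 104, 178, 185.
Linear molecule, 4 cuts → 5 fragments:
  1–28 → 28 bp
  29–104 → 76 bp
  105–178 → 74 bp
  179–185 → 7 bp
  186–233 → 48 bp
Sorted largest to smallest: 76, 74, 48, 28, 7 bp.

76, 74, 48, 28, 7 bp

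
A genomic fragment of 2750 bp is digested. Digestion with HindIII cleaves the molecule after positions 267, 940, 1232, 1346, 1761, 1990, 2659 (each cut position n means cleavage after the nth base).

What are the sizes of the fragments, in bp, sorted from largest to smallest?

Linear molecule, 7 cuts → 8 fragments:
  267 − 0 = 267 bp
  940 − 267 = 673 bp
  1232 − 940 = 292 bp
  1346 − 1232 = 114 bp
  1761 − 1346 = 415 bp
  1990 − 1761 = 229 bp
  2659 − 1990 = 669 bp
  2750 − 2659 = 91 bp
Sorted largest to smallest: 673, 669, 415, 292, 267, 229, 114, 91 bp.

673, 669, 415, 292, 267, 229, 114, 91 bp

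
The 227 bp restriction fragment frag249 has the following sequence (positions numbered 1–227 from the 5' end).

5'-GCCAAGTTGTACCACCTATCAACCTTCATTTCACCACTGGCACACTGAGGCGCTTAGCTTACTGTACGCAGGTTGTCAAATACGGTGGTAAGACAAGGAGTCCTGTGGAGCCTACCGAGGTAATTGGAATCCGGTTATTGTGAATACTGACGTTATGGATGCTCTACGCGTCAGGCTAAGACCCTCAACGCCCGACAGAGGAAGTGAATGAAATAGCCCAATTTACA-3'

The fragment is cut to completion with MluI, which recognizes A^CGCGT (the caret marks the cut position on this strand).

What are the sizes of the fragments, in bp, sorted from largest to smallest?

The MluI site (ACGCGT) starts at position 166.
MluI cuts after the first base of each site, so after position 166.
Linear molecule, 1 cut → 2 fragments:
  1–166 → 166 bp
  167–227 → 61 bp
Sorted largest to smallest: 166, 61 bp.

166, 61 bp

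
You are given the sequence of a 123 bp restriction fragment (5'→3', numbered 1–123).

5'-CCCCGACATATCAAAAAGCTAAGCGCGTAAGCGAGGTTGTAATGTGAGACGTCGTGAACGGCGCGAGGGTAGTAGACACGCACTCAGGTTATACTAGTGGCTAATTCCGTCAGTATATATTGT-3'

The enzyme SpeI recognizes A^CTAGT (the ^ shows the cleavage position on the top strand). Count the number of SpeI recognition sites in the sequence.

1

ACTAGT occurs starting at position 93.
SpeI cuts at 1 site.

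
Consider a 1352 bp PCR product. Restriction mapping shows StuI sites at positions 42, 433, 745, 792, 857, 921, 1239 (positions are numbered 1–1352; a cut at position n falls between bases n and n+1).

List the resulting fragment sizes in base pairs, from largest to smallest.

391, 318, 312, 113, 65, 64, 47, 42 bp

Linear molecule, 7 cuts → 8 fragments:
  42 − 0 = 42 bp
  433 − 42 = 391 bp
  745 − 433 = 312 bp
  792 − 745 = 47 bp
  857 − 792 = 65 bp
  921 − 857 = 64 bp
  1239 − 921 = 318 bp
  1352 − 1239 = 113 bp
Sorted largest to smallest: 391, 318, 312, 113, 65, 64, 47, 42 bp.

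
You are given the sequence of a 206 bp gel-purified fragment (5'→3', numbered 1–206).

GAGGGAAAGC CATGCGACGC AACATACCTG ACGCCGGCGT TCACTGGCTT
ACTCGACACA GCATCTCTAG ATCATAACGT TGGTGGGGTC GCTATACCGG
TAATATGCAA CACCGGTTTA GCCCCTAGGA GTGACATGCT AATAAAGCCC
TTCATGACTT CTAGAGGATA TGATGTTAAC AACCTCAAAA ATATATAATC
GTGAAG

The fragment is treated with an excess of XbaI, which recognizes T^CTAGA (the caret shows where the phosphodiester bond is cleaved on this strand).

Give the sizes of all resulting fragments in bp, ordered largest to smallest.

XbaI sites (TCTAGA) start at positions 66, 160.
XbaI cuts after the first base of each site, so after positions 66, 160.
Linear molecule, 2 cuts → 3 fragments:
  1–66 → 66 bp
  67–160 → 94 bp
  161–206 → 46 bp
Sorted largest to smallest: 94, 66, 46 bp.

94, 66, 46 bp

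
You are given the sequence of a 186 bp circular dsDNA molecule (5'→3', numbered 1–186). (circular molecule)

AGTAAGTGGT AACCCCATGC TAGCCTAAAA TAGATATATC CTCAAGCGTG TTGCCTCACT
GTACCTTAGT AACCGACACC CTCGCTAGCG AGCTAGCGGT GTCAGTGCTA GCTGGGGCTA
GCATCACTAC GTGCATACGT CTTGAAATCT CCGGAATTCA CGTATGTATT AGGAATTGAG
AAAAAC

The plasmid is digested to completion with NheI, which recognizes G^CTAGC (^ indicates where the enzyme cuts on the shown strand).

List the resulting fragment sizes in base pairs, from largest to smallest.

88, 65, 15, 10, 8 bp

NheI sites (GCTAGC) start at positions 19, 84, 92, 107, 117.
NheI cuts after the first base of each site, so after positions 19, 84, 92, 107, 117.
Circular molecule, 5 cuts → 5 fragments:
  20–84 → 65 bp
  85–92 → 8 bp
  93–107 → 15 bp
  108–117 → 10 bp
  118–186 then 1–19 → 69 + 19 = 88 bp
Sorted largest to smallest: 88, 65, 15, 10, 8 bp.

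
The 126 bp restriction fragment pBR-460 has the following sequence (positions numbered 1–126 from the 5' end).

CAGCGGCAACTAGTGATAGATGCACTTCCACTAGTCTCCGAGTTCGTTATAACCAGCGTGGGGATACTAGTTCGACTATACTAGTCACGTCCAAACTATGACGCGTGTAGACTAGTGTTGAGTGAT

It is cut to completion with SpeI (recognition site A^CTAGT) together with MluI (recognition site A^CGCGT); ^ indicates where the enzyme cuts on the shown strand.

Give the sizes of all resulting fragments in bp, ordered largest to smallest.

SpeI sites (ACTAGT) start at positions 9, 30, 66, 80, 111.
SpeI cuts after the first base of each site, so after positions 9, 30, 66, 80, 111.
The MluI site (ACGCGT) starts at position 101.
MluI cuts after the first base of each site, so after position 101.
Combined cut positions: 9, 30, 66, 80, 101, 111.
Linear molecule, 6 cuts → 7 fragments:
  1–9 → 9 bp
  10–30 → 21 bp
  31–66 → 36 bp
  67–80 → 14 bp
  81–101 → 21 bp
  102–111 → 10 bp
  112–126 → 15 bp
Sorted largest to smallest: 36, 21, 21, 15, 14, 10, 9 bp.

36, 21, 21, 15, 14, 10, 9 bp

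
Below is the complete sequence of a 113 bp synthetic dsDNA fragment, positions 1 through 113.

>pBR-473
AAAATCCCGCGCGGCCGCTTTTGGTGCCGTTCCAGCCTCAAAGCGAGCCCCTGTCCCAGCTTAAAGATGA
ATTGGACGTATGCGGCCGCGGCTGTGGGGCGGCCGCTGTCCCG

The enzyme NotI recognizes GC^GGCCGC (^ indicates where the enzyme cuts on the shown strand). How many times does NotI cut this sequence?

3

GCGGCCGC occurs starting at positions 11, 82, 99.
NotI cuts at 3 sites.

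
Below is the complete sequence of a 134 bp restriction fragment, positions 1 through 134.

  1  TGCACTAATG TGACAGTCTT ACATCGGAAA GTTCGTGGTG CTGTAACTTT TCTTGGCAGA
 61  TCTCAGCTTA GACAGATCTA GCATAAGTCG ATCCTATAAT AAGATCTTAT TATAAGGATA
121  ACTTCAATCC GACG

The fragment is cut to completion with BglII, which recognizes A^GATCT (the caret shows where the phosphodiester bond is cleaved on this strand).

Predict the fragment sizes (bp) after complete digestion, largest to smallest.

BglII sites (AGATCT) start at positions 58, 74, 102.
BglII cuts after the first base of each site, so after positions 58, 74, 102.
Linear molecule, 3 cuts → 4 fragments:
  1–58 → 58 bp
  59–74 → 16 bp
  75–102 → 28 bp
  103–134 → 32 bp
Sorted largest to smallest: 58, 32, 28, 16 bp.

58, 32, 28, 16 bp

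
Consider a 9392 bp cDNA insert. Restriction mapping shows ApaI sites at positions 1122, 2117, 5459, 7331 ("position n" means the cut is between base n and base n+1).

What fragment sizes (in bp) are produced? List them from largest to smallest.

Linear molecule, 4 cuts → 5 fragments:
  1122 − 0 = 1122 bp
  2117 − 1122 = 995 bp
  5459 − 2117 = 3342 bp
  7331 − 5459 = 1872 bp
  9392 − 7331 = 2061 bp
Sorted largest to smallest: 3342, 2061, 1872, 1122, 995 bp.

3342, 2061, 1872, 1122, 995 bp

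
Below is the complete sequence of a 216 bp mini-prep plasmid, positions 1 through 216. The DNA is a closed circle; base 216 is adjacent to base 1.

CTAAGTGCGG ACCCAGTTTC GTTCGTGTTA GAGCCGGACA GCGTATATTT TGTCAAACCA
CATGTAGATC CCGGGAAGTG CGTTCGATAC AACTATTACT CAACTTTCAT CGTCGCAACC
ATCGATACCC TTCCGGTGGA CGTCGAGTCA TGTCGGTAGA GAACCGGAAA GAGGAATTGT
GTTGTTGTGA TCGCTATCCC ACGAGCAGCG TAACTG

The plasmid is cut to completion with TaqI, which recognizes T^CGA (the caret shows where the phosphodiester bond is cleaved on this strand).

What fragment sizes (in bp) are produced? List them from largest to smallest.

157, 38, 21 bp

TaqI sites (TCGA) start at positions 84, 122, 143.
TaqI cuts after the first base of each site, so after positions 84, 122, 143.
Circular molecule, 3 cuts → 3 fragments:
  85–122 → 38 bp
  123–143 → 21 bp
  144–216 then 1–84 → 73 + 84 = 157 bp
Sorted largest to smallest: 157, 38, 21 bp.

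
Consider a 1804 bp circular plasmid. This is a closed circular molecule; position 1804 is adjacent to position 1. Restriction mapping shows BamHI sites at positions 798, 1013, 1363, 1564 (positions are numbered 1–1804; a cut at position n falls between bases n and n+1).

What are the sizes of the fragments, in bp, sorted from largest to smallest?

Circular molecule, 4 cuts → 4 fragments:
  1013 − 798 = 215 bp
  1363 − 1013 = 350 bp
  1564 − 1363 = 201 bp
  wrap: 1804 − 1564 + 798 = 1038 bp
Sorted largest to smallest: 1038, 350, 215, 201 bp.

1038, 350, 215, 201 bp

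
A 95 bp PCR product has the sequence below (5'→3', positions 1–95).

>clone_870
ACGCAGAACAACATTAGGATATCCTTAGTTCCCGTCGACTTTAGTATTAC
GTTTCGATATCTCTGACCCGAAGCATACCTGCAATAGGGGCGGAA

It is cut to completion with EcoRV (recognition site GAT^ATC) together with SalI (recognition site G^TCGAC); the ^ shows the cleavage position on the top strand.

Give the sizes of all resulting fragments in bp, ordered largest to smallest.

EcoRV sites (GATATC) start at positions 18, 56.
EcoRV cuts after base 3 of each site, so after positions 20, 58.
The SalI site (GTCGAC) starts at position 34.
SalI cuts after the first base of each site, so after position 34.
Combined cut positions: 20, 34, 58.
Linear molecule, 3 cuts → 4 fragments:
  1–20 → 20 bp
  21–34 → 14 bp
  35–58 → 24 bp
  59–95 → 37 bp
Sorted largest to smallest: 37, 24, 20, 14 bp.

37, 24, 20, 14 bp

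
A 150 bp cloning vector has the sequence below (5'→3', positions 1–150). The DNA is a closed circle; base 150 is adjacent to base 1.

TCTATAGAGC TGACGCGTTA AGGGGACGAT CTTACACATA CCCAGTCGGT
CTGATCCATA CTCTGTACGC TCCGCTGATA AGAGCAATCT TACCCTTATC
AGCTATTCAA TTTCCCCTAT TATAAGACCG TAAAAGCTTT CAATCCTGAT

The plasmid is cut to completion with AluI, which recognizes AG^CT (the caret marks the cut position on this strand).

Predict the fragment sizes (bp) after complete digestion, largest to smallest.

AluI sites (AGCT) start at positions 8, 101, 135.
AluI cuts after base 2 of each site, so after positions 9, 102, 136.
Circular molecule, 3 cuts → 3 fragments:
  10–102 → 93 bp
  103–136 → 34 bp
  137–150 then 1–9 → 14 + 9 = 23 bp
Sorted largest to smallest: 93, 34, 23 bp.

93, 34, 23 bp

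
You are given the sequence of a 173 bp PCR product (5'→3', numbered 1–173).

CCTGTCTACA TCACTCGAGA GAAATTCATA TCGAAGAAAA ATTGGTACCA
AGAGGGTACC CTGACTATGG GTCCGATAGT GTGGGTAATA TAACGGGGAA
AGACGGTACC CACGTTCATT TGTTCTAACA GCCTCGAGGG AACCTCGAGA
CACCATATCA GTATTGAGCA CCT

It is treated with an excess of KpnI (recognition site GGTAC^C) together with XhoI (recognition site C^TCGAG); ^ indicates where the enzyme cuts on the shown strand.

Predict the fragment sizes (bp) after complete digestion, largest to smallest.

KpnI sites (GGTACC) start at positions 44, 55, 105.
KpnI cuts after base 5 of each site (before the last base), so after positions 48, 59, 109.
XhoI sites (CTCGAG) start at positions 14, 133, 144.
XhoI cuts after the first base of each site, so after positions 14, 133, 144.
Combined cut positions: 14, 48, 59, 109, 133, 144.
Linear molecule, 6 cuts → 7 fragments:
  1–14 → 14 bp
  15–48 → 34 bp
  49–59 → 11 bp
  60–109 → 50 bp
  110–133 → 24 bp
  134–144 → 11 bp
  145–173 → 29 bp
Sorted largest to smallest: 50, 34, 29, 24, 14, 11, 11 bp.

50, 34, 29, 24, 14, 11, 11 bp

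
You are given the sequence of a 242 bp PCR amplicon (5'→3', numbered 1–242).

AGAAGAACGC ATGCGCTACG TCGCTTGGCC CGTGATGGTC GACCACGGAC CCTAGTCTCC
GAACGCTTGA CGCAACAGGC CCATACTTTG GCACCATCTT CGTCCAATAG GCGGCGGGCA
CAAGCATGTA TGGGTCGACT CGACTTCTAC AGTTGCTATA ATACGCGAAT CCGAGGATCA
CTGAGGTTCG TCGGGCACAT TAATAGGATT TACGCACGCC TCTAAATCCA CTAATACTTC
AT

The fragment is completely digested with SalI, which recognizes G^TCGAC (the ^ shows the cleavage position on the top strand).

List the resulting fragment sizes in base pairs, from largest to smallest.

SalI sites (GTCGAC) start at positions 38, 134.
SalI cuts after the first base of each site, so after positions 38, 134.
Linear molecule, 2 cuts → 3 fragments:
  1–38 → 38 bp
  39–134 → 96 bp
  135–242 → 108 bp
Sorted largest to smallest: 108, 96, 38 bp.

108, 96, 38 bp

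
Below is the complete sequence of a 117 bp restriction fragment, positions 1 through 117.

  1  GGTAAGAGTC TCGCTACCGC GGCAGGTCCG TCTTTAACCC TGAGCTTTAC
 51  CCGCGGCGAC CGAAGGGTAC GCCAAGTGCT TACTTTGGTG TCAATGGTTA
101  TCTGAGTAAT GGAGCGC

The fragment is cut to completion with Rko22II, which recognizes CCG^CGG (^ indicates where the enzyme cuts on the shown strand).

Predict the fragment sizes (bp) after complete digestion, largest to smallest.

64, 34, 19 bp

Rko22II sites (CCGCGG) start at positions 17, 51.
Rko22II cuts after base 3 of each site, so after positions 19, 53.
Linear molecule, 2 cuts → 3 fragments:
  1–19 → 19 bp
  20–53 → 34 bp
  54–117 → 64 bp
Sorted largest to smallest: 64, 34, 19 bp.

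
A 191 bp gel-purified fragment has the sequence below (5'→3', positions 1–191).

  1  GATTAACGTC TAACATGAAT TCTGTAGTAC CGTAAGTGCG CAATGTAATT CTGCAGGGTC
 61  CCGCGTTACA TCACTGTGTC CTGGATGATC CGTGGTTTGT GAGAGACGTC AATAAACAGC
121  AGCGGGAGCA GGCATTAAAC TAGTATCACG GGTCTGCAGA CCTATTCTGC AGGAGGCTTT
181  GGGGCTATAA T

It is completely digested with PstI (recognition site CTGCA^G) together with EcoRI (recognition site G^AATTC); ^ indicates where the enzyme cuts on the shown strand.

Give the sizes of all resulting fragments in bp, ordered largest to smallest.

103, 38, 20, 17, 13 bp

PstI sites (CTGCAG) start at positions 51, 154, 167.
PstI cuts after base 5 of each site (before the last base), so after positions 55, 158, 171.
The EcoRI site (GAATTC) starts at position 17.
EcoRI cuts after the first base of each site, so after position 17.
Combined cut positions: 17, 55, 158, 171.
Linear molecule, 4 cuts → 5 fragments:
  1–17 → 17 bp
  18–55 → 38 bp
  56–158 → 103 bp
  159–171 → 13 bp
  172–191 → 20 bp
Sorted largest to smallest: 103, 38, 20, 17, 13 bp.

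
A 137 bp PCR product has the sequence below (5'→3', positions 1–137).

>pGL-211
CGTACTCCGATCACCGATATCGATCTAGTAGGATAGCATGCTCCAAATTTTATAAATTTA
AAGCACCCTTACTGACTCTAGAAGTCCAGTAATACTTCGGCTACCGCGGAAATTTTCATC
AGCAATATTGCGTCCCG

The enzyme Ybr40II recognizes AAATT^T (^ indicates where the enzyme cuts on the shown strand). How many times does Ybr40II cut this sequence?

AAATTT occurs starting at positions 45, 54, 110.
Ybr40II cuts at 3 sites.

3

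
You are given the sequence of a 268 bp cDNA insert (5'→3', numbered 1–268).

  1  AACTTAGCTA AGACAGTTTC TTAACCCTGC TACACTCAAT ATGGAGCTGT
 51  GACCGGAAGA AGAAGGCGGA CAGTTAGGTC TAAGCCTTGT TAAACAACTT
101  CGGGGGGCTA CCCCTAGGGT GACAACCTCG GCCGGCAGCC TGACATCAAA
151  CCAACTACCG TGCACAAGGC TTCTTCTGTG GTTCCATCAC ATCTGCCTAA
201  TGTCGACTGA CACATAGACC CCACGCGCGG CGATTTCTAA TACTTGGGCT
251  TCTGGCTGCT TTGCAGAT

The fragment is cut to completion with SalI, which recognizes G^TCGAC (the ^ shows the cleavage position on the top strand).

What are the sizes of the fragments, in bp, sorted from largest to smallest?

202, 66 bp

The SalI site (GTCGAC) starts at position 202.
SalI cuts after the first base of each site, so after position 202.
Linear molecule, 1 cut → 2 fragments:
  1–202 → 202 bp
  203–268 → 66 bp
Sorted largest to smallest: 202, 66 bp.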